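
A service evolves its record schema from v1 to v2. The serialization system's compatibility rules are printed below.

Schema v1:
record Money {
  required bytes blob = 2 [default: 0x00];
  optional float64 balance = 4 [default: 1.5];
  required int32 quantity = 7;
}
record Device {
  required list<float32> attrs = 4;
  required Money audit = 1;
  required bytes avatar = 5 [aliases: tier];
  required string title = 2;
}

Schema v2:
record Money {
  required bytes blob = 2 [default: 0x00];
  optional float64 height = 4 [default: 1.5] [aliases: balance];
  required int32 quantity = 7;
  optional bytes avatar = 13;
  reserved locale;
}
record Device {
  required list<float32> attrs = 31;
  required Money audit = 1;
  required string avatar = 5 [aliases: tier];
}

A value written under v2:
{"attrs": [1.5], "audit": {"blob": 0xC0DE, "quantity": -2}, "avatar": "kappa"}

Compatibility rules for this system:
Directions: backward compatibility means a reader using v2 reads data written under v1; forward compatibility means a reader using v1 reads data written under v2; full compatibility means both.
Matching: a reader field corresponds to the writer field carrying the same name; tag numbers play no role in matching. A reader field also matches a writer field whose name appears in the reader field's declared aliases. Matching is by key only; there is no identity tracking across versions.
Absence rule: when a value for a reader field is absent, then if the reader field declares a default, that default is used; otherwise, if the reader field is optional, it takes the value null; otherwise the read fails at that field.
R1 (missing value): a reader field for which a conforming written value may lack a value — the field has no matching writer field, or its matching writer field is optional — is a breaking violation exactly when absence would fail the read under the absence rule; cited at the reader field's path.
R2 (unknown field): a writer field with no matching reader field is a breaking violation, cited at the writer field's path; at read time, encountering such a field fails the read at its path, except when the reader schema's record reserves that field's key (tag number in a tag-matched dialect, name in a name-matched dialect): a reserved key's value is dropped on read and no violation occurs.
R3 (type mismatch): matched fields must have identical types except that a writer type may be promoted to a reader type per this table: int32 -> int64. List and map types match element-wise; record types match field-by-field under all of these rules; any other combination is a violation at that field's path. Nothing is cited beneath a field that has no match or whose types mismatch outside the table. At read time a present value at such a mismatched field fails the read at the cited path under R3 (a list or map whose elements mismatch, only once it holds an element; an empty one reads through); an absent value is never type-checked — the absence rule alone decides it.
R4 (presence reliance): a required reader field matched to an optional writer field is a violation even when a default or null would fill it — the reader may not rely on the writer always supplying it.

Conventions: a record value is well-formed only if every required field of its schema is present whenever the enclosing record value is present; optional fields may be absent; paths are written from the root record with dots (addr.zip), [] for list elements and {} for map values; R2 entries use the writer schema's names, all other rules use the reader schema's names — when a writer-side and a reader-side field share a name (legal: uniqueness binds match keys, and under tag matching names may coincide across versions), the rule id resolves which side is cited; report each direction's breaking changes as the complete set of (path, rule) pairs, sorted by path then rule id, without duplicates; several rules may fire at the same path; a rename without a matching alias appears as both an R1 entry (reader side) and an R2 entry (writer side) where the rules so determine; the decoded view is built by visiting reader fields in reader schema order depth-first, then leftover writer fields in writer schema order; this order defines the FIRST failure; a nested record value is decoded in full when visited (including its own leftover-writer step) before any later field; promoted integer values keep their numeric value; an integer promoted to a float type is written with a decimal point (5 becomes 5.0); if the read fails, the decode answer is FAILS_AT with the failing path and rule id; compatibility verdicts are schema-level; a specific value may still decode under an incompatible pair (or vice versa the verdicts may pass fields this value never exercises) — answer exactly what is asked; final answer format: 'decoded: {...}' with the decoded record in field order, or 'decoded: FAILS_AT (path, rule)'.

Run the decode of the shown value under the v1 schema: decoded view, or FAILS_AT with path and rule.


each type pair in Device: writer, then reader
migrating the Device value to v1:
  attrs := [1.5]
  audit.blob := 0xC0DE
  audit.balance := 1.5 (no value, default fills)
  audit.quantity := -2
  read fails at avatar under R3
  => FAILS_AT (avatar, R3)
diffs on Device not affecting the asked answer:
  renamed field balance to height in record Money (alias balance declared on the renamed field) -> matters for Device compatibility verdicts, not for this value's decode
  removed field title from record Device -> matters for Device compatibility verdicts, not for this value's decode
  field attrs in record Device: tag 4 changed to 31 -> inert under this dialect — no rule fires on Device and the result does not move

decoded: FAILS_AT (avatar, R3)


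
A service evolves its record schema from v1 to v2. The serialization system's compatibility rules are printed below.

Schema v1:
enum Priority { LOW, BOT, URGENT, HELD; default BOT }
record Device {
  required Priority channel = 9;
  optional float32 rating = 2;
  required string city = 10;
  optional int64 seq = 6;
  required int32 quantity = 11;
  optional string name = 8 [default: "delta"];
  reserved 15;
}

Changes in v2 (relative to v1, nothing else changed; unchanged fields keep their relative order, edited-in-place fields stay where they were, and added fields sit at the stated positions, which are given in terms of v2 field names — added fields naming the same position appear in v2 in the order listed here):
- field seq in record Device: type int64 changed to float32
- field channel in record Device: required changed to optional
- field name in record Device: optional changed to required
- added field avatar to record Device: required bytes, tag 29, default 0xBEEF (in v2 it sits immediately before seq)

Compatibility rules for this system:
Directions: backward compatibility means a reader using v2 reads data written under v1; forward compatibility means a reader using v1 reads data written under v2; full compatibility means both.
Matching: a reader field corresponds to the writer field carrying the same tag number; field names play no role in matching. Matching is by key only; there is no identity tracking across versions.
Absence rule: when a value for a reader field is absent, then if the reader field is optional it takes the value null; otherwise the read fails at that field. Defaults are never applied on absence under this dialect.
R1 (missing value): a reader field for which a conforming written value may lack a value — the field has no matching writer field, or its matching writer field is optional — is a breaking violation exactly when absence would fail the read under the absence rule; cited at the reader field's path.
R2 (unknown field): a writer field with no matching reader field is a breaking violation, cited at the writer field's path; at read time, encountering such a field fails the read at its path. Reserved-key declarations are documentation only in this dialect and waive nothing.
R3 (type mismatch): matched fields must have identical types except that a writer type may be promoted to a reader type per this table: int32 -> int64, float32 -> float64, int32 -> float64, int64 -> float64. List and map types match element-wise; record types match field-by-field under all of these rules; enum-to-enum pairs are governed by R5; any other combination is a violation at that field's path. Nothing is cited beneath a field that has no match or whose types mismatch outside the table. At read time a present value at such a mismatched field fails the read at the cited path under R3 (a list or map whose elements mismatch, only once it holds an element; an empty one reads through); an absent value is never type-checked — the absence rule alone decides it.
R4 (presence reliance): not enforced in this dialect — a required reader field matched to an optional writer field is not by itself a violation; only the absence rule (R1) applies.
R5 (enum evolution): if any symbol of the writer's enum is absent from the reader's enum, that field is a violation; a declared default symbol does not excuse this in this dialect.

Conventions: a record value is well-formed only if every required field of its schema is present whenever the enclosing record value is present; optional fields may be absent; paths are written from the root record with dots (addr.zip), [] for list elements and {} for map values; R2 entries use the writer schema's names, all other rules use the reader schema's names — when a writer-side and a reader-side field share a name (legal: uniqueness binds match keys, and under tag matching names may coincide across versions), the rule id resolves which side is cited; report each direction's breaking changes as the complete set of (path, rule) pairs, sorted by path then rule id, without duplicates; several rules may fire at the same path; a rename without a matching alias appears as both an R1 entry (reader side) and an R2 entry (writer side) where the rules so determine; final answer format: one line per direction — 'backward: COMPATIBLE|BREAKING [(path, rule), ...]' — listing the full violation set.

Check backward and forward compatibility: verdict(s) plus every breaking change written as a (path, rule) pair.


each type pair in Device: writer, then reader
backward for Device (reader v2, writer v1):
  writer required, Priority -> Priority: reader channel maps from writer channel
  writer optional, float32 -> float32: reader rating maps from writer rating
  writer required, string -> string: reader city maps from writer city
  no writer field matches reader avatar
  writer optional, int64 -> float32: reader seq maps from writer seq
  writer required, int32 -> int32: reader quantity maps from writer quantity
  writer optional, string -> string: reader name maps from writer name
  rule R1 violated at avatar
  rule R1 violated at name
  rule R3 violated at seq
  => 3 violation(s): backward is BREAKING for Device
forward for Device (reader v1, writer v2):
  writer optional, Priority -> Priority: reader channel maps from writer channel
  writer optional, float32 -> float32: reader rating maps from writer rating
  writer required, string -> string: reader city maps from writer city
  writer optional, float32 -> int64: reader seq maps from writer seq
  writer required, int32 -> int32: reader quantity maps from writer quantity
  writer required, string -> string: reader name maps from writer name
  leftover writer field: avatar
  rule R2 violated at avatar
  rule R1 violated at channel
  rule R3 violated at seq
  => 3 violation(s): forward is BREAKING for Device

backward: BREAKING [(avatar, R1), (name, R1), (seq, R3)]; forward: BREAKING [(avatar, R2), (channel, R1), (seq, R3)]


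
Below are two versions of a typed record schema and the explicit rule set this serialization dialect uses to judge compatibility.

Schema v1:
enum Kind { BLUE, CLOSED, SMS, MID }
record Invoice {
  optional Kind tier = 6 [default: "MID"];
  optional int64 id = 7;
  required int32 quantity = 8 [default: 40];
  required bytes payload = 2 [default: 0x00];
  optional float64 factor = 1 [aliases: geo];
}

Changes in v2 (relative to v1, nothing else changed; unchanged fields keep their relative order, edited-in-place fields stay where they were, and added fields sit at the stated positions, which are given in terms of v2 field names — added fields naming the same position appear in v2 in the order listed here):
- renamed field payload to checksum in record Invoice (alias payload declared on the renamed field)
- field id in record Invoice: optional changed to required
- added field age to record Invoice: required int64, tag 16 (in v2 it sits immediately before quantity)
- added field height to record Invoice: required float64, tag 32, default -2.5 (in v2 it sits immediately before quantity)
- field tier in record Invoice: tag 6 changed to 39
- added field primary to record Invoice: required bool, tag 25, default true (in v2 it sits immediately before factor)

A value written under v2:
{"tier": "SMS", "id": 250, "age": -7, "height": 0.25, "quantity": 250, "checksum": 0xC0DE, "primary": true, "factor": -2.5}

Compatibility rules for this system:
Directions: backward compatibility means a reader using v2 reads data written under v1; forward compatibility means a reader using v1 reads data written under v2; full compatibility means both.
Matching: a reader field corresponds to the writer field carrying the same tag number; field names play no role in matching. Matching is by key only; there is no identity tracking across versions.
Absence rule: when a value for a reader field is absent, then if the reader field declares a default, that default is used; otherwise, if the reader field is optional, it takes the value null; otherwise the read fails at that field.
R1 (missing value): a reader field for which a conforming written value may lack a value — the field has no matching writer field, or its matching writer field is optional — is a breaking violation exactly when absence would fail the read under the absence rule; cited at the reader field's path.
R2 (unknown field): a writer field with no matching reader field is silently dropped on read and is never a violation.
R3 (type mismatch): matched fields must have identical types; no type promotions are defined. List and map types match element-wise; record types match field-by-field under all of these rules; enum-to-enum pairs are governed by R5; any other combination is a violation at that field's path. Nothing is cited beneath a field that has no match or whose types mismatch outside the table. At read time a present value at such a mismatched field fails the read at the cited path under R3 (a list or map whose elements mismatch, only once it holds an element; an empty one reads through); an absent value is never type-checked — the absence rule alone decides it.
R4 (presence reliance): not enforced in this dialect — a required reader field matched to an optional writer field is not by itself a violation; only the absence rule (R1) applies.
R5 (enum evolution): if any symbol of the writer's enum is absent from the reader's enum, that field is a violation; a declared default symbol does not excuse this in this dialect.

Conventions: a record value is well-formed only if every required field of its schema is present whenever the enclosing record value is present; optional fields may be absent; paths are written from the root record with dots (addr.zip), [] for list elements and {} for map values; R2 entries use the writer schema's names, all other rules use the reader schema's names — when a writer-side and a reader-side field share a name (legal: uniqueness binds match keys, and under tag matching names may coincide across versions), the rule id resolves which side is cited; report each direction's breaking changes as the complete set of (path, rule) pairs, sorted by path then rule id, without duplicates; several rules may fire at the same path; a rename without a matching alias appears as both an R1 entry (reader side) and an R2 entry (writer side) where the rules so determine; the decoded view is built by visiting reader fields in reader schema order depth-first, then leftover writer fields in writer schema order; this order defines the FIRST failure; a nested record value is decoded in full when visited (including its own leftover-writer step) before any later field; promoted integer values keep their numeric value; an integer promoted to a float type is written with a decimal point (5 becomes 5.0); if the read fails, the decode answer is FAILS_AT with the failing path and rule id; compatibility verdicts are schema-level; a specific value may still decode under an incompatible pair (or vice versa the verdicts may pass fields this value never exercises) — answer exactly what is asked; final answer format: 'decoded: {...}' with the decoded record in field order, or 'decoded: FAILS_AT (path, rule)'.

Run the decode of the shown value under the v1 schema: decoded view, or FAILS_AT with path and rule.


each type pair in Invoice: writer, then reader
migrating the Invoice value to v1:
  tier := "MID" (missing; default applied)
  id := 250
  quantity := 250
  payload := 0xC0DE (from writer checksum)
  factor := -2.5
  writer tier: no reader field; dropped
  writer age: no reader field; dropped
  writer height: no reader field; dropped
  writer primary: no reader field; dropped
  => decoded: {"tier": "MID", "id": 250, "quantity": 250, "payload": 0xC0DE, "factor": -2.5}
remaining Invoice differences; none change what is asked:
  renamed field payload to checksum in record Invoice (alias payload declared on the renamed field) -> no rule fires on it and the decoded Invoice view is identical with or without it
  field id in record Invoice: optional changed to required -> shifts the Invoice verdicts, not this decode
  added field height to record Invoice: required float64, tag 32, default -2.5 (in v2 it sits immediately before quantity) -> no rule fires on it and the decoded Invoice view is identical with or without it
  added field primary to record Invoice: required bool, tag 25, default true (in v2 it sits immediately before factor) -> no rule fires on it and the decoded Invoice view is identical with or without it
  added field age to record Invoice: required int64, tag 16 (in v2 it sits immediately before quantity) -> shifts the Invoice verdicts, not this decode

decoded: {"tier": "MID", "id": 250, "quantity": 250, "payload": 0xC0DE, "factor": -2.5}


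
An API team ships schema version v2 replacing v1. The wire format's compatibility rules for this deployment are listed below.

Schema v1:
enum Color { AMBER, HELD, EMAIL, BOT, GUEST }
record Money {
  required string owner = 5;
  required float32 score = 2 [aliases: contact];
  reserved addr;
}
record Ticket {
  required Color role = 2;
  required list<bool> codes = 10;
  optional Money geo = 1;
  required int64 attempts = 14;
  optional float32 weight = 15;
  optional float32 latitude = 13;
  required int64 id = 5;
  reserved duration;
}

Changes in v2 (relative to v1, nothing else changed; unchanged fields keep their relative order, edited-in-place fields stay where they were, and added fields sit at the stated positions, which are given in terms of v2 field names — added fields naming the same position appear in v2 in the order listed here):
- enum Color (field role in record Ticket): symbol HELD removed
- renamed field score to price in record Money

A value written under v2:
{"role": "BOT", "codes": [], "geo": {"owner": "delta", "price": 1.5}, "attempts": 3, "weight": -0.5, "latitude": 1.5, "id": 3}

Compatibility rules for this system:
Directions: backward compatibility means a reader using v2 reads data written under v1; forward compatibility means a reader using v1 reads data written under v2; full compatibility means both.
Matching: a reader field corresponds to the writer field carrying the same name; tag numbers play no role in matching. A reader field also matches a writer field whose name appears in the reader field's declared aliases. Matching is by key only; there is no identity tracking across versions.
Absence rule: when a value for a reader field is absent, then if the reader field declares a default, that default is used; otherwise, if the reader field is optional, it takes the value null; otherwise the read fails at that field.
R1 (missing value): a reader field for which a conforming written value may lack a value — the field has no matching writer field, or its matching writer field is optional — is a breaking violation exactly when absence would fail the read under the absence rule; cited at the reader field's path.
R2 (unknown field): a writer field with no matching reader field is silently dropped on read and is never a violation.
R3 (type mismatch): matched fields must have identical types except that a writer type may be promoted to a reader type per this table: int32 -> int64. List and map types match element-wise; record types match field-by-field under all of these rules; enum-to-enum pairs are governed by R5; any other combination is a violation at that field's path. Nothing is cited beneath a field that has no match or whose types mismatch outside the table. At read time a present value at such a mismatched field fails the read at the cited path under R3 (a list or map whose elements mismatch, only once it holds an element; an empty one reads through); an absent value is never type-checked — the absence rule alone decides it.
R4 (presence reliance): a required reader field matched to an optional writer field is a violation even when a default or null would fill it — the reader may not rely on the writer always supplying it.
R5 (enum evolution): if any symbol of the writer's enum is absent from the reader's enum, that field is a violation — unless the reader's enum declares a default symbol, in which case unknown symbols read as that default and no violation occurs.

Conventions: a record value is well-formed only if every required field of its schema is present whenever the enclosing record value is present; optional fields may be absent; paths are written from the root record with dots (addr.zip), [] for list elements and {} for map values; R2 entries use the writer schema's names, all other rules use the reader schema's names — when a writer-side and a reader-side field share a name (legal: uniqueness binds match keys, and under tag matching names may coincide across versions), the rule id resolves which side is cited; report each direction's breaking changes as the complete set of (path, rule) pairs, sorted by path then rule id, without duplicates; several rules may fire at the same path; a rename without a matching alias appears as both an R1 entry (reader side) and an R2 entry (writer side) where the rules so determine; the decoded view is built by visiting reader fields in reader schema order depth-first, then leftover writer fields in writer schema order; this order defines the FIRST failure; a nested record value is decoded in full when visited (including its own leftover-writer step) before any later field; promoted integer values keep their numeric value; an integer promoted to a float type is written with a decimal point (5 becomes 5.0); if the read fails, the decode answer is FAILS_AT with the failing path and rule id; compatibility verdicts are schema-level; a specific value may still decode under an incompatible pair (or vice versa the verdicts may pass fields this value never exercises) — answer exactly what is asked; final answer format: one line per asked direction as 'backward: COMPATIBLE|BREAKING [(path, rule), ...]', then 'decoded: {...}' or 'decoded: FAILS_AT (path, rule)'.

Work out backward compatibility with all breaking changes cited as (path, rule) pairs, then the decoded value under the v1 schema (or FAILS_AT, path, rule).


backward: BREAKING [(geo.price, R1), (role, R5)]; decoded: FAILS_AT (geo.score, R1)

arrows below run writer -> reader for Ticket
checking backward for Ticket: reader v2 against writer v1:
  Color -> Color, writer required: role aligns to role
  list<bool> -> list<bool>, writer required: codes aligns to codes
  Money -> Money, writer optional: geo aligns to geo
  int64 -> int64, writer required: attempts aligns to attempts
  float32 -> float32, writer optional: weight aligns to weight
  float32 -> float32, writer optional: latitude aligns to latitude
  int64 -> int64, writer required: id aligns to id
  string -> string, writer required: geo.owner aligns to geo.owner
  no writer field matches reader geo.price
  writer field geo.score has no reader counterpart
  breaking: (geo.price, R1)
  breaking: (role, R5)
  => backward verdict for Ticket: BREAKING, 2 violation(s)
decode walk for Ticket under reader schema v1:
  role := "BOT"
  codes := []
  geo.owner := "delta"
  read fails at geo.score under R1 (no fill)
  => FAILS_AT (geo.score, R1)


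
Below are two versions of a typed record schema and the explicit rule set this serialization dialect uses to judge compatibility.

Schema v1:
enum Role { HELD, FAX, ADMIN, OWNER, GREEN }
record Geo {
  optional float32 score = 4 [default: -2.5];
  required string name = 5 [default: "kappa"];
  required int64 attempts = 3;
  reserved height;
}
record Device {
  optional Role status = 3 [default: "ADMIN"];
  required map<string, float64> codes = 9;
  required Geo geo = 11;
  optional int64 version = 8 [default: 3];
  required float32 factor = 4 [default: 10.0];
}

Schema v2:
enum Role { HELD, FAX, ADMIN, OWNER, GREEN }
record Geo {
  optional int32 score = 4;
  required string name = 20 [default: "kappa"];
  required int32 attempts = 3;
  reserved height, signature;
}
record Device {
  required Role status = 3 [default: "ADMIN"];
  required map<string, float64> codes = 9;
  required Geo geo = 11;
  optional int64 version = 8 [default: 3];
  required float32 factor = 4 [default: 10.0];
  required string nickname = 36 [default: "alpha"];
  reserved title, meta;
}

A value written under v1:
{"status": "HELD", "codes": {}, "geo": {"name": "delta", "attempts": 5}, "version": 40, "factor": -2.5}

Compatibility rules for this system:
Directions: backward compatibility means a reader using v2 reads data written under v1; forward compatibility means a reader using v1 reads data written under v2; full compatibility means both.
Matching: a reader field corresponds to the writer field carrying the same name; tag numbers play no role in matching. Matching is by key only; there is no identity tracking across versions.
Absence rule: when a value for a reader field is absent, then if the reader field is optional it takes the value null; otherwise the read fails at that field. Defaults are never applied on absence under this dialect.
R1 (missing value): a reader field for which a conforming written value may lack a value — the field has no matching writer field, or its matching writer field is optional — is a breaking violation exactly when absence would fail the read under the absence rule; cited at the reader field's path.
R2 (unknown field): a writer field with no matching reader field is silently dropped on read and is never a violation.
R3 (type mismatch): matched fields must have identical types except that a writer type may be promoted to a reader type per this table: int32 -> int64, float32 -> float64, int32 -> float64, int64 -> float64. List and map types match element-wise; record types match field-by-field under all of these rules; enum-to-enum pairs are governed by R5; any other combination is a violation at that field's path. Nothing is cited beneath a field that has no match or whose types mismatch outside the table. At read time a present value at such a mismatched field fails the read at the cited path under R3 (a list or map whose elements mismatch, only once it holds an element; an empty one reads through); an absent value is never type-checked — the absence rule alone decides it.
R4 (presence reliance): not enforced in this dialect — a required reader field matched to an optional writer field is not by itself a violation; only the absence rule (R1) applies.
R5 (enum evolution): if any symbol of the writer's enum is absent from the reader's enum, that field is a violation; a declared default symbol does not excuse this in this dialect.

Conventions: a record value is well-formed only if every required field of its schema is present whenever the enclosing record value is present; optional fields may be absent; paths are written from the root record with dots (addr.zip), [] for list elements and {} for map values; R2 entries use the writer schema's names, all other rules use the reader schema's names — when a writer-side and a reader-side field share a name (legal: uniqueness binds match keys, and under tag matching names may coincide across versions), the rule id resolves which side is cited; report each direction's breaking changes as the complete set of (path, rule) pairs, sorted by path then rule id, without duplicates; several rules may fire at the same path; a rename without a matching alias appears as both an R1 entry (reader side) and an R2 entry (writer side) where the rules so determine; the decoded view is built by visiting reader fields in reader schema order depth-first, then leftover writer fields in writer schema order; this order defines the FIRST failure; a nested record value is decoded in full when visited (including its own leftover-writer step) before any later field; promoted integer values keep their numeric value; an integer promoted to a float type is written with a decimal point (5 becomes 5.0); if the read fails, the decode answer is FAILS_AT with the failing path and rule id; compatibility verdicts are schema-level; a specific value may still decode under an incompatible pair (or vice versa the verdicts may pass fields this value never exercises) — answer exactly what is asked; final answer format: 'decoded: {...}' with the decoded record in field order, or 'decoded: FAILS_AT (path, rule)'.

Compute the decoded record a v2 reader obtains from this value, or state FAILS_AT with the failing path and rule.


decoded: FAILS_AT (geo.attempts, R3)

in Device below, arrows point writer -> reader
decoding the Device value with the v2 reader:
  status := "HELD"
  codes := {}
  geo.score := null (not supplied -> null)
  geo.name := "delta"
  read fails at geo.attempts under R3
  => FAILS_AT (geo.attempts, R3)
ruling out the remaining Device differences:
  field status in record Device: optional changed to required -> changes Device's schema-level verdicts only — the decode of this value is the same
  added field nickname to record Device: required string, tag 36, default "alpha" (in v2 it sits last) -> changes Device's schema-level verdicts only — the decode of this value is the same
  field score in record Geo: type float32 changed to int32 (its default is dropped) -> changes Device's schema-level verdicts only — the decode of this value is the same
  field name in record Geo: tag 5 changed to 20 -> no rule fires on it and the decoded Device view is identical with or without it


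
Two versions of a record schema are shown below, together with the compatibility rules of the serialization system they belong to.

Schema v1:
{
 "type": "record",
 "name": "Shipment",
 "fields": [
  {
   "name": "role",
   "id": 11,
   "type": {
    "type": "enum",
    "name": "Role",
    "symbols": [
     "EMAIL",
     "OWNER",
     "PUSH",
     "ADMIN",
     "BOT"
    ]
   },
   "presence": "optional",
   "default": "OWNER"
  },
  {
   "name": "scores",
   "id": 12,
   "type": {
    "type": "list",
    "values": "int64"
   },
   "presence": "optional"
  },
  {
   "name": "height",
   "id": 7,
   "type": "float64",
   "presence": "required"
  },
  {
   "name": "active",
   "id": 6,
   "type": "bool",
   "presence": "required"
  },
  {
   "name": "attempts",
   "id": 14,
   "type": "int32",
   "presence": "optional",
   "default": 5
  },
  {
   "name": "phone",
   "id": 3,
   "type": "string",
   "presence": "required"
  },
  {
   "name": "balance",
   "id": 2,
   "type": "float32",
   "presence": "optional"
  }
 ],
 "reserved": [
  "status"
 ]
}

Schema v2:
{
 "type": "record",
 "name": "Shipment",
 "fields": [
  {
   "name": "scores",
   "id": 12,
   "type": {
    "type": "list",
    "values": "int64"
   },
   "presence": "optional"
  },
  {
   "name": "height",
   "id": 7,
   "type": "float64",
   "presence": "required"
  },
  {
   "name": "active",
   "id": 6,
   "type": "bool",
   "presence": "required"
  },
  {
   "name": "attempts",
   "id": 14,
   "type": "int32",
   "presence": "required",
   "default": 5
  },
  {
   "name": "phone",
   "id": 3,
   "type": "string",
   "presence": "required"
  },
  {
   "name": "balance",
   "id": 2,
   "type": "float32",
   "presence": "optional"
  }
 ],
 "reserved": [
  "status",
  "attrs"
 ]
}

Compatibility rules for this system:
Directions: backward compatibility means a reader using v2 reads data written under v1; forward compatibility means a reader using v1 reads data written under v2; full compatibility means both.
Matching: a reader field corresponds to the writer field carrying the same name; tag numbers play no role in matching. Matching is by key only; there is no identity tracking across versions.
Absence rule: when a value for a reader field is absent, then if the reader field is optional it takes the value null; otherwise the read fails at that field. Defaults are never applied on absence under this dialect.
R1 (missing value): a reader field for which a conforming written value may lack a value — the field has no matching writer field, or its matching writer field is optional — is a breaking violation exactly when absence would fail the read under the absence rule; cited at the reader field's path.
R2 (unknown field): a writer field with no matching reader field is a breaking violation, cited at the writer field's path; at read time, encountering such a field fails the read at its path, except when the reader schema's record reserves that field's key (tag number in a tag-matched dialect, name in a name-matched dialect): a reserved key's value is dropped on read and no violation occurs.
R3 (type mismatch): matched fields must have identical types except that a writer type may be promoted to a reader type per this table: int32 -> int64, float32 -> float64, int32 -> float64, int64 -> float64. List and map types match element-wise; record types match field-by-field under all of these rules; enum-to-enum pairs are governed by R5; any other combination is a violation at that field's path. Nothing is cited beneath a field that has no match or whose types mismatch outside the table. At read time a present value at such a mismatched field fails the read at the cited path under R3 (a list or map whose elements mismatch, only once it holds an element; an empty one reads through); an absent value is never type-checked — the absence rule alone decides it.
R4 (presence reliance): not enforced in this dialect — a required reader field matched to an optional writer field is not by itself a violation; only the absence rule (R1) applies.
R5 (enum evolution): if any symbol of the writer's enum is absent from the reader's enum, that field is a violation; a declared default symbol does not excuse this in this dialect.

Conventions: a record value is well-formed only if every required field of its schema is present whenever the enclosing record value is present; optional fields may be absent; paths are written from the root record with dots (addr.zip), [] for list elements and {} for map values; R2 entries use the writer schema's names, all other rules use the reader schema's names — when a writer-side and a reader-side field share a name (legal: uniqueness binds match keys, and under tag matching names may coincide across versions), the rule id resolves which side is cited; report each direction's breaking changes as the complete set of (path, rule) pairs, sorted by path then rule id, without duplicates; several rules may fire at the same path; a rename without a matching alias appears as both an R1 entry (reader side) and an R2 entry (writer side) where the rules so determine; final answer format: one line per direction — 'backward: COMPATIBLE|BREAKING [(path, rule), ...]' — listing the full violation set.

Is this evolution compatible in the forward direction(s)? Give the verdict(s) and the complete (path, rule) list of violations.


in Shipment below, arrows point writer -> reader
forward for Shipment (reader v1, writer v2):
  role: no writer-side match
  list<int64> -> list<int64>, writer optional: scores aligns to scores
  float64 -> float64, writer required: height aligns to height
  bool -> bool, writer required: active aligns to active
  int32 -> int32, writer required: attempts aligns to attempts
  string -> string, writer required: phone aligns to phone
  float32 -> float32, writer optional: balance aligns to balance
  => no violations; forward on Shipment: COMPATIBLE
checking off the Shipment differences that do not matter here:
  removed field role from record Shipment -> affects backward compatibility only, which is not asked
  field attempts in record Shipment: optional changed to required -> affects backward compatibility only, which is not asked

forward: COMPATIBLE []


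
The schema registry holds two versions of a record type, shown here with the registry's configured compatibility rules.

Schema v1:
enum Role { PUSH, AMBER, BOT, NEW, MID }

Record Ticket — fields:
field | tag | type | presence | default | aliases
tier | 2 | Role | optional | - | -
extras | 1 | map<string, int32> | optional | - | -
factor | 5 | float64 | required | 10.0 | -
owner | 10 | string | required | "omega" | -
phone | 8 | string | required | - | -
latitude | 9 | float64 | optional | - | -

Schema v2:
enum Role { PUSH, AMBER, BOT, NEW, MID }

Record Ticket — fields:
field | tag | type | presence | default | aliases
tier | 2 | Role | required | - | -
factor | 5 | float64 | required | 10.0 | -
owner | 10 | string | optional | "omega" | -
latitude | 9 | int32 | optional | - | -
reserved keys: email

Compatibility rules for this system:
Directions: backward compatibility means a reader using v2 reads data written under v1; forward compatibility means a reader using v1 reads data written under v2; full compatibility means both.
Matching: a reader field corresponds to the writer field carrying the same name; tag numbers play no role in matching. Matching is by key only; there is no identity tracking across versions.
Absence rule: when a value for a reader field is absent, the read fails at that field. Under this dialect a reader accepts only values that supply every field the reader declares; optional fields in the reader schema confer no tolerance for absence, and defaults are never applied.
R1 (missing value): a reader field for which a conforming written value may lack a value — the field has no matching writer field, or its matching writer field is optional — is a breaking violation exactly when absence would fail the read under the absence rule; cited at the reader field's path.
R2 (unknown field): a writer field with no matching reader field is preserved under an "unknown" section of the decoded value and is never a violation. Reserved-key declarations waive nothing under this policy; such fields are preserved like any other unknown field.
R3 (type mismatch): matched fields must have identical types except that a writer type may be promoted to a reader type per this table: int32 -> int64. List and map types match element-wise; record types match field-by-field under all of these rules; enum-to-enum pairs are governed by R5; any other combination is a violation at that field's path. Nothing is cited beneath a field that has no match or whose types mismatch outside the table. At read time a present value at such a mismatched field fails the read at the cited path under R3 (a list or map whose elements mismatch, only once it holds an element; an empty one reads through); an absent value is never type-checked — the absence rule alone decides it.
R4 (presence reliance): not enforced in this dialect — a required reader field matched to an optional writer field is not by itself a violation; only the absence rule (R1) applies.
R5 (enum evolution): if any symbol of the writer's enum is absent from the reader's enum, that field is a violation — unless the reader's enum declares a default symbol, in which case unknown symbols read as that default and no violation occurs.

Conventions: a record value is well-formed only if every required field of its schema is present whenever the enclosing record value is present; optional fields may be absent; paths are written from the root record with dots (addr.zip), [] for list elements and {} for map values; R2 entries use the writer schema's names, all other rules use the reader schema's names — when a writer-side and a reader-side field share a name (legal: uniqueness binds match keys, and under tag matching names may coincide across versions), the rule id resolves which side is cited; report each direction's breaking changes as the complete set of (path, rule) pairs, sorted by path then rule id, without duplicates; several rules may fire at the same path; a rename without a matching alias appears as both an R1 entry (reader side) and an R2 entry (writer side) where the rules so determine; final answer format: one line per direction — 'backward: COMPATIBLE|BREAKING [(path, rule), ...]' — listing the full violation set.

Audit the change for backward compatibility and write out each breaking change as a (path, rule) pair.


each type pair in Ticket: writer, then reader
backward analysis of Ticket with v2 as reader and v1 as writer:
  writer optional, Role -> Role: reader tier maps from writer tier
  writer required, float64 -> float64: reader factor maps from writer factor
  writer required, string -> string: reader owner maps from writer owner
  writer optional, float64 -> int32: reader latitude maps from writer latitude
  writer extras: unknown to reader
  writer phone: unknown to reader
  rule R1 violated at latitude
  rule R3 violated at latitude
  rule R1 violated at tier
  => 3 violation(s): backward is BREAKING for Ticket
ruling out the remaining Ticket differences:
  field owner in record Ticket: required changed to optional -> affects forward compatibility only, which is not asked
  field tier in record Ticket: optional changed to required -> affects forward compatibility only, which is not asked
  removed field phone from record Ticket -> affects forward compatibility only, which is not asked

backward: BREAKING [(latitude, R1), (latitude, R3), (tier, R1)]
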